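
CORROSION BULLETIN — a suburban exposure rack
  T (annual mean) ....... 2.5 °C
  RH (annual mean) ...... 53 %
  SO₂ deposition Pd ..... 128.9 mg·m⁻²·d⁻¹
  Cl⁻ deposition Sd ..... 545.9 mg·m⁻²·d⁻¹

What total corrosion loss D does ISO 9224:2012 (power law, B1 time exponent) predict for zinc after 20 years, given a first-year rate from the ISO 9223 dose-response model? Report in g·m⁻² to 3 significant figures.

zinc: f(T) = +0.038·(T−10) [T≤10 °C] = -0.2850
  sulphur-dioxide contribution → 0.9422 μm/a
  chloride contribution → 1.201 μm/a
  total first-year rate 2.143 μm/a
Power-law: D(20) = r_corr · 20^0.813
  D(20) = 2.143 × 20^0.813 = 2.143 × 11.42 = 24.48 μm
  Mass loss = 24.48 μm × 7.14 g/cm³ = 174.8 g·m⁻²

D(20) = 175 g·m⁻²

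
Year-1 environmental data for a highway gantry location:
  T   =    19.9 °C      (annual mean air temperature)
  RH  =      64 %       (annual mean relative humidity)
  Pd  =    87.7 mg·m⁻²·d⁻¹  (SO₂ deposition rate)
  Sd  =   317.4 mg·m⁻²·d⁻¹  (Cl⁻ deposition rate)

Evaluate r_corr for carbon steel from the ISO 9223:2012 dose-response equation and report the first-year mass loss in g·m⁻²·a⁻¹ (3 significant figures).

carbon steel: T>10 °C ⇒ hinge -0.054·(19.9−10) = -0.5346
  Pd branch = 1.77·Pd^0.52·e^(0.02·RH+f) = 38.2 μm/a
  Sd branch = 0.102·Sd^0.62·e^(0.033·RH+0.04·T) = 66.45 μm/a
  r_corr = 38.2 + 66.45 = 104.7 μm/a
Convert to mass loss: 104.7 μm/a × 7.85 g/cm³ = 821.5 g·m⁻²·a⁻¹

r_corr = 822 g·m⁻²·a⁻¹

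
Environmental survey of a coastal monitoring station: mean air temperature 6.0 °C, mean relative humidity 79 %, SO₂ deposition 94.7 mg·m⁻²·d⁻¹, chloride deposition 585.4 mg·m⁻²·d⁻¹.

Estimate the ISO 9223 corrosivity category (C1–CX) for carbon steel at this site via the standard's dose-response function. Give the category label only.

carbon steel: f(T) = +0.150·(T−10) [T≤10 °C] = -0.6000
  sulphur-dioxide contribution → 50.27 μm/a
  chloride contribution → 91.38 μm/a
  total first-year rate 141.6 μm/a
Category bounds: 80…200 μm/a bracket r_corr ⇒ C5

C5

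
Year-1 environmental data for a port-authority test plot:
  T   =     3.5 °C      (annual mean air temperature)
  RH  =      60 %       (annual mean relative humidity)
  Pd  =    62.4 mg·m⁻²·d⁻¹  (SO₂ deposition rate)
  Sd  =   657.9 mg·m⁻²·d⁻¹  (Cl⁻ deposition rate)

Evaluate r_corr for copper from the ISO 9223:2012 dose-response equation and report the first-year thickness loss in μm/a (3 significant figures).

copper: temperature factor f = +0.126·(-6.5) = -0.8190
  Pd branch = 0.0053·Pd^0.26·e^(0.059·RH+f) = 0.2359 μm/a
  Sd branch = 0.01025·Sd^0.27·e^(0.036·RH+0.049·T) = 0.6084 μm/a
  r_corr = 0.2359 + 0.6084 = 0.8443 μm/a

r_corr = 0.844 μm/a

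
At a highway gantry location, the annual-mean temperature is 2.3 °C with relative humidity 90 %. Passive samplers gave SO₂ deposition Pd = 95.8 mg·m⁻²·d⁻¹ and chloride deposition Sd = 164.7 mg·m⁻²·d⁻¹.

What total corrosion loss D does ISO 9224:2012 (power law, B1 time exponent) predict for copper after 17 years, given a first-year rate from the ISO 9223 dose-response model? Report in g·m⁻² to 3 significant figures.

D(17) = 148 g·m⁻²

copper: f(T) = +0.126·(T−10) [T≤10 °C] = -0.9702
  sulphur-dioxide contribution → 1.331 μm/a
  chloride contribution → 1.162 μm/a
  ⇒ r_corr(copper) = 2.493 μm/a
Power-law: D(17) = r_corr · 17^0.667
  D(17) = 2.493 × 17^0.667 = 2.493 × 6.618 = 16.5 μm
  Mass loss = 16.5 μm × 8.96 g/cm³ = 147.8 g·m⁻²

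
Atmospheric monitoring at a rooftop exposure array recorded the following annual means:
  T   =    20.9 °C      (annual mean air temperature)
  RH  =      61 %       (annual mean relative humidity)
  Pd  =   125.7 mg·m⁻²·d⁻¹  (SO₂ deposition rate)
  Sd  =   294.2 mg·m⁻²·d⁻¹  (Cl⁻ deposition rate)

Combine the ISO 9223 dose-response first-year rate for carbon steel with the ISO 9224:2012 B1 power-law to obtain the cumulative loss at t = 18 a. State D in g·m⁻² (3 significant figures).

D(18) = 3.59e+03 g·m⁻²

carbon steel: f(T) = -0.054·(T−10) [T>10 °C] = -0.5886
  SO₂ term: 1.77·125.7^0.52·exp(0.02·61-0.5886) = 41.1
  Cl⁻ term: 0.102·294.2^0.62·exp(0.033·61+0.04·20.9) = 59.77
  r_corr = 41.1 + 59.77 = 100.9 μm/a
Power-law: D(18) = r_corr · 18^0.523
  D(18) = 100.9 × 18^0.523 = 100.9 × 4.534 = 457.4 μm
  Mass loss = 457.4 μm × 7.85 g/cm³ = 3590 g·m⁻²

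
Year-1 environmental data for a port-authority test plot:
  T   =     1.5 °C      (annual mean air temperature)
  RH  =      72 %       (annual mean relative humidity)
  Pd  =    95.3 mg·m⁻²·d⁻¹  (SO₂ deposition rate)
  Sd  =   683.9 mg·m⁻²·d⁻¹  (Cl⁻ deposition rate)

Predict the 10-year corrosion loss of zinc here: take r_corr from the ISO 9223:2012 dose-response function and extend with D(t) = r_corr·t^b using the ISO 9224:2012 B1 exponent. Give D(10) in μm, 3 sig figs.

zinc: f(T) = +0.038·(T−10) [T≤10 °C] = -0.3230
  Pd branch = 0.0129·Pd^0.44·e^(0.046·RH+f) = 1.903 μm/a
  Sd branch = 0.0175·Sd^0.57·e^(0.008·RH+0.085·T) = 1.461 μm/a
  r_corr = 1.903 + 1.461 = 3.364 μm/a
ISO 9224: D(t) = r_corr · t^b with b = 0.813 (zinc, B1)
  D(10) = 3.364 × 10^0.813 = 3.364 × 6.501 = 21.87 μm

D(10) = 21.9 μm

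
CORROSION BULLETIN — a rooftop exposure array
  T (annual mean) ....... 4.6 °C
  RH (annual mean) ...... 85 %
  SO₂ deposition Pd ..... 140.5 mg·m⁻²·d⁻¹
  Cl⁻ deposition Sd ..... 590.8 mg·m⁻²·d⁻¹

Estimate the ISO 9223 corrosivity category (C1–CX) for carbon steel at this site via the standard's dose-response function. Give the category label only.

C5

carbon steel: temperature factor f = +0.150·(-5.4) = -0.8100
  Pd branch = 1.77·Pd^0.52·e^(0.02·RH+f) = 56.4 μm/a
  Sd branch = 0.102·Sd^0.62·e^(0.033·RH+0.04·T) = 105.9 μm/a
  sum: 56.4 + 105.9 → r_corr = 162.3 μm/a
162 μm/a falls in (80, 200] for carbon steel → category C5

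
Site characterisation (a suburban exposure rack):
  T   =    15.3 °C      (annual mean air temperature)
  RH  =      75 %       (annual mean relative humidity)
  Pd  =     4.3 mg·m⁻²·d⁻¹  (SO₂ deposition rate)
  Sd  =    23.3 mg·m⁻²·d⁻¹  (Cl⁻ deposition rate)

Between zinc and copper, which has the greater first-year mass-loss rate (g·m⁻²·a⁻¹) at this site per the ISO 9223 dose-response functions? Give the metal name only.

copper

zinc: f(T) = -0.071·(T−10) [T>10 °C] = -0.3763
  sulphur-dioxide contribution → 0.5299 μm/a
  chloride contribution → 0.7044 μm/a
  ⇒ r_corr(zinc) = 1.234 μm/a
  mass loss = 1.234 μm/a × 7.14 g/cm³ = 8.813 g·m⁻²·a⁻¹
copper: temperature factor f = -0.080·(5.3) = -0.4240
  sulphur-dioxide contribution → 0.4232 μm/a
  chloride contribution → 0.7553 μm/a
  ⇒ r_corr(copper) = 1.179 μm/a
  mass loss = 1.179 μm/a × 8.96 g/cm³ = 10.56 g·m⁻²·a⁻¹
Ordering by g·m⁻²·a⁻¹: copper (10.6) > zinc (8.81)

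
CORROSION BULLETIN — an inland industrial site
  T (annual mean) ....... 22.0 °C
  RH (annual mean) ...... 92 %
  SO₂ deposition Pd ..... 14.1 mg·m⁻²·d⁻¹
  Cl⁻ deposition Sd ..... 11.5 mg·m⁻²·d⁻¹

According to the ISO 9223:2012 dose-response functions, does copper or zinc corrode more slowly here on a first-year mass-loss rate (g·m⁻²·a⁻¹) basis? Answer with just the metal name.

zinc

copper: temperature factor f = -0.080·(12.0) = -0.9600
  SO₂ term: 0.0053·14.1^0.26·exp(0.059·92-0.9600) = 0.9194
  Sd branch = 0.01025·Sd^0.27·e^(0.036·RH+0.049·T) = 1.598 μm/a
  r_corr = 0.9194 + 1.598 = 2.518 μm/a
  mass loss = 2.518 μm/a × 8.96 g/cm³ = 22.56 g·m⁻²·a⁻¹
zinc: f(T) = -0.071·(T−10) [T>10 °C] = -0.8520
  SO₂ term: 0.0129·14.1^0.44·exp(0.046·92-0.8520) = 1.214
  Cl⁻ term: 0.0175·11.5^0.57·exp(0.008·92+0.085·22.0) = 0.9537
  sum: 1.214 + 0.9537 → r_corr = 2.168 μm/a
  mass loss = 2.168 μm/a × 7.14 g/cm³ = 15.48 g·m⁻²·a⁻¹
Ordering by g·m⁻²·a⁻¹: copper (22.6) > zinc (15.5)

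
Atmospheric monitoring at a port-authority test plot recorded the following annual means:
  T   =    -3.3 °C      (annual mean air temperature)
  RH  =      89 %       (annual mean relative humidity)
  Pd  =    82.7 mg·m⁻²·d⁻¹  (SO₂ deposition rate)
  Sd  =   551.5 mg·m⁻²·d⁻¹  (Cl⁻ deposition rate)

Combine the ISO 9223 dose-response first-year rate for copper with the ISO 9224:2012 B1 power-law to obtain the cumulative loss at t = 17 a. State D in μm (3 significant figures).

D(17) = 11.8 μm

copper: temperature factor f = +0.126·(-13.3) = -1.6758
  SO₂ term: 0.0053·82.7^0.26·exp(0.059·89-1.6758) = 0.5964
  Cl⁻ term: 0.01025·551.5^0.27·exp(0.036·89+0.049·-3.3) = 1.181
  sum: 0.5964 + 1.181 → r_corr = 1.777 μm/a
Power-law: D(17) = r_corr · 17^0.667
  D(17) = 1.777 × 17^0.667 = 1.777 × 6.618 = 11.76 μm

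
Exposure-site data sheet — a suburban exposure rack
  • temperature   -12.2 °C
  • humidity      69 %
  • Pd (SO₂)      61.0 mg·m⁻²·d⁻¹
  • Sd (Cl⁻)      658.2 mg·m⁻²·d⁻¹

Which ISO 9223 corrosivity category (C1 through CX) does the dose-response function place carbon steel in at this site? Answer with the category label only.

C3

carbon steel: T≤10 °C ⇒ hinge +0.150·(-12.2−10) = -3.3300
  Pd branch = 1.77·Pd^0.52·e^(0.02·RH+f) = 2.135 μm/a
  Cl⁻ term: 0.102·658.2^0.62·exp(0.033·69+0.04·-12.2) = 34.11
  sum: 2.135 + 34.11 → r_corr = 36.25 μm/a
Category bounds: 25…50 μm/a bracket r_corr ⇒ C3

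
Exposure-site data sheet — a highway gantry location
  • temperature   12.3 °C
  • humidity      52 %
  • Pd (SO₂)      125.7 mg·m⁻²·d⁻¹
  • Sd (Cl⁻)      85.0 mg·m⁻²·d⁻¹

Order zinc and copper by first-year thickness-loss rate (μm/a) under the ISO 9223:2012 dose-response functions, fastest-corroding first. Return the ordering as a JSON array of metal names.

zinc: temperature factor f = -0.071·(2.3) = -0.1633
  Pd branch = 0.0129·Pd^0.44·e^(0.046·RH+f) = 1.005 μm/a
  Sd branch = 0.0175·Sd^0.57·e^(0.008·RH+0.085·T) = 0.9496 μm/a
  r_corr = 1.005 + 0.9496 = 1.955 μm/a
copper: T>10 °C ⇒ hinge -0.080·(12.3−10) = -0.1840
  Pd branch = 0.0053·Pd^0.26·e^(0.059·RH+f) = 0.3331 μm/a
  Cl⁻ term: 0.01025·85.0^0.27·exp(0.036·52+0.049·12.3) = 0.404
  r_corr = 0.3331 + 0.404 = 0.7372 μm/a
Ordering by μm/a: zinc (1.95) > copper (0.737)

["zinc", "copper"]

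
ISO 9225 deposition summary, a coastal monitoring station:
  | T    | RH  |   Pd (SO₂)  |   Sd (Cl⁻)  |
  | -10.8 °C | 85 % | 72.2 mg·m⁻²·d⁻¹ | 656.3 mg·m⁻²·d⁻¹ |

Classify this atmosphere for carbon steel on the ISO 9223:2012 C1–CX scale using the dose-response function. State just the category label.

C4

carbon steel: temperature factor f = +0.150·(-20.8) = -3.1200
  sulphur-dioxide contribution → 3.96 μm/a
  chloride contribution → 61.06 μm/a
  ⇒ r_corr(carbon steel) = 65.02 μm/a
65 μm/a falls in (50, 80] for carbon steel → category C4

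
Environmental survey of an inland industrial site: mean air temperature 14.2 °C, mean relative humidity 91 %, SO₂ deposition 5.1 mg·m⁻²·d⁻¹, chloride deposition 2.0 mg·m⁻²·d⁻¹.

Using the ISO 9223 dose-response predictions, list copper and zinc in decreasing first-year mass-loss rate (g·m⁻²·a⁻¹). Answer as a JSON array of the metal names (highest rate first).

["copper", "zinc"]

copper: temperature factor f = -0.080·(4.2) = -0.3360
  Pd branch = 0.0053·Pd^0.26·e^(0.059·RH+f) = 1.242 μm/a
  Sd branch = 0.01025·Sd^0.27·e^(0.036·RH+0.049·T) = 0.656 μm/a
  sum: 1.242 + 0.656 → r_corr = 1.898 μm/a
  mass loss = 1.898 μm/a × 8.96 g/cm³ = 17 g·m⁻²·a⁻¹
zinc: f(T) = -0.071·(T−10) [T>10 °C] = -0.2982
  Pd branch = 0.0129·Pd^0.44·e^(0.046·RH+f) = 1.289 μm/a
  Cl⁻ term: 0.0175·2.0^0.57·exp(0.008·91+0.085·14.2) = 0.1799
  r_corr = 1.289 + 0.1799 = 1.469 μm/a
  mass loss = 1.469 μm/a × 7.14 g/cm³ = 10.49 g·m⁻²·a⁻¹
Ordering by g·m⁻²·a⁻¹: copper (17) > zinc (10.5)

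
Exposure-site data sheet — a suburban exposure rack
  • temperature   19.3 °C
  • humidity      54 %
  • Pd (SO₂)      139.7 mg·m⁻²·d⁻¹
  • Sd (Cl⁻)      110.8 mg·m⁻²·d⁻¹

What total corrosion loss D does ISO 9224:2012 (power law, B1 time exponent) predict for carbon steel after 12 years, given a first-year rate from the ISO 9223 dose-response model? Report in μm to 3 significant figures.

carbon steel: T>10 °C ⇒ hinge -0.054·(19.3−10) = -0.5022
  SO₂ term: 1.77·139.7^0.52·exp(0.02·54-0.5022) = 41.15
  Sd branch = 0.102·Sd^0.62·e^(0.033·RH+0.04·T) = 24.29 μm/a
  sum: 41.15 + 24.29 → r_corr = 65.44 μm/a
ISO 9224: D(t) = r_corr · t^b with b = 0.523 (carbon steel, B1)
  D(12) = 65.44 × 12^0.523 = 65.44 × 3.668 = 240 μm

D(12) = 240 μm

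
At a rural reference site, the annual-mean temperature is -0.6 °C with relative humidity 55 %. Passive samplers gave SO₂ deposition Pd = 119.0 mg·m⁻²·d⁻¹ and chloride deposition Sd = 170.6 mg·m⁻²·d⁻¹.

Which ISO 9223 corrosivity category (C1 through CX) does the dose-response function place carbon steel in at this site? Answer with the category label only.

C3

carbon steel: temperature factor f = +0.150·(-10.6) = -1.5900
  sulphur-dioxide contribution → 13.02 μm/a
  chloride contribution → 14.8 μm/a
  ⇒ r_corr(carbon steel) = 27.81 μm/a
27.8 μm/a falls in (25, 50] for carbon steel → category C3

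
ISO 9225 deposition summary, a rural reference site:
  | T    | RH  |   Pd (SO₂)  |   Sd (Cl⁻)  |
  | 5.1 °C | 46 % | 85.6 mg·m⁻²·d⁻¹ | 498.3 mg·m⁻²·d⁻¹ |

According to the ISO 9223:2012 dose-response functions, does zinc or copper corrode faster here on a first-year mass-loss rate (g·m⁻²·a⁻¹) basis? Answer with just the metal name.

zinc: f(T) = +0.038·(T−10) [T≤10 °C] = -0.1862
  SO₂ term: 0.0129·85.6^0.44·exp(0.046·46-0.1862) = 0.6295
  Sd branch = 0.0175·Sd^0.57·e^(0.008·RH+0.085·T) = 1.345 μm/a
  r_corr = 0.6295 + 1.345 = 1.974 μm/a
  mass loss = 1.974 μm/a × 7.14 g/cm³ = 14.1 g·m⁻²·a⁻¹
copper: T≤10 °C ⇒ hinge +0.126·(5.1−10) = -0.6174
  SO₂ term: 0.0053·85.6^0.26·exp(0.059·46-0.6174) = 0.1372
  Sd branch = 0.01025·Sd^0.27·e^(0.036·RH+0.049·T) = 0.3688 μm/a
  sum: 0.1372 + 0.3688 → r_corr = 0.506 μm/a
  mass loss = 0.506 μm/a × 8.96 g/cm³ = 4.533 g·m⁻²·a⁻¹
Ordering by g·m⁻²·a⁻¹: zinc (14.1) > copper (4.53)

zinc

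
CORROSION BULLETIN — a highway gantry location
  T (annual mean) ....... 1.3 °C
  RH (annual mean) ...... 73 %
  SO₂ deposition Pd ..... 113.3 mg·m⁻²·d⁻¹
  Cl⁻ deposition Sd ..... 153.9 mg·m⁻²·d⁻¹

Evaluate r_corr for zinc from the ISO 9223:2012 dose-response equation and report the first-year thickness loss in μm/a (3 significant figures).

r_corr = 2.75 μm/a

zinc: f(T) = +0.038·(T−10) [T≤10 °C] = -0.3306
  Pd branch = 0.0129·Pd^0.44·e^(0.046·RH+f) = 2.134 μm/a
  Sd branch = 0.0175·Sd^0.57·e^(0.008·RH+0.085·T) = 0.6186 μm/a
  r_corr = 2.134 + 0.6186 = 2.753 μm/a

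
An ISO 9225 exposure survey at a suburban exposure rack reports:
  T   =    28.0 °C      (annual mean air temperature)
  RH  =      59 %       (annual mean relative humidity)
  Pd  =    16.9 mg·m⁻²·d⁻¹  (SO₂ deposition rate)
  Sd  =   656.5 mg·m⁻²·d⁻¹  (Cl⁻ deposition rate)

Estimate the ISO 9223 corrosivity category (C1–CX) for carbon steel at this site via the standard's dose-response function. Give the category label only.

C5

carbon steel: T>10 °C ⇒ hinge -0.054·(28.0−10) = -0.9720
  SO₂ term: 1.77·16.9^0.52·exp(0.02·59-0.9720) = 9.48
  Sd branch = 0.102·Sd^0.62·e^(0.033·RH+0.04·T) = 122.3 μm/a
  sum: 9.48 + 122.3 → r_corr = 131.7 μm/a
ISO 9223 Table 2 (carbon steel): 80 < 132 ≤ 200 μm/a ⇒ C5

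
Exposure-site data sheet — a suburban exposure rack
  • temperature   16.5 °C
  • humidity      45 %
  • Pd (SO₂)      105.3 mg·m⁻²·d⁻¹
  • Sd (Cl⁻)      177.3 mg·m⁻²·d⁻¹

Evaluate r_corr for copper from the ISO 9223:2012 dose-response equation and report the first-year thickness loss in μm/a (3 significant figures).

r_corr = 0.621 μm/a

copper: f(T) = -0.080·(T−10) [T>10 °C] = -0.5200
  SO₂ term: 0.0053·105.3^0.26·exp(0.059·45-0.5200) = 0.1504
  Sd branch = 0.01025·Sd^0.27·e^(0.036·RH+0.049·T) = 0.4705 μm/a
  r_corr = 0.1504 + 0.4705 = 0.6209 μm/a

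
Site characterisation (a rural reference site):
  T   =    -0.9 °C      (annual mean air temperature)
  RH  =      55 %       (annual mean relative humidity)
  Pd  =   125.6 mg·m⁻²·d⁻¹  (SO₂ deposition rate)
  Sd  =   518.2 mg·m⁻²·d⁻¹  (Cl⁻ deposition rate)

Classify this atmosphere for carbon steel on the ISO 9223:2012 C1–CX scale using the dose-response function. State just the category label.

carbon steel: f(T) = +0.150·(T−10) [T≤10 °C] = -1.6350
  Pd branch = 1.77·Pd^0.52·e^(0.02·RH+f) = 12.8 μm/a
  Cl⁻ term: 0.102·518.2^0.62·exp(0.033·55+0.04·-0.9) = 29.12
  sum: 12.8 + 29.12 → r_corr = 41.92 μm/a
41.9 μm/a falls in (25, 50] for carbon steel → category C3

C3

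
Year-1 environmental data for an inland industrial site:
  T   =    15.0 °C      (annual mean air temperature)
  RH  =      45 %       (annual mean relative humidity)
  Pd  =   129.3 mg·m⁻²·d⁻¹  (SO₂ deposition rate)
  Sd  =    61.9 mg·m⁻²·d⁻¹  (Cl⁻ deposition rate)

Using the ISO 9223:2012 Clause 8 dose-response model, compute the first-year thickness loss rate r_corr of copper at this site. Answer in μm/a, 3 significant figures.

r_corr = 0.508 μm/a

copper: f(T) = -0.080·(T−10) [T>10 °C] = -0.4000
  SO₂ term: 0.0053·129.3^0.26·exp(0.059·45-0.4000) = 0.1789
  Sd branch = 0.01025·Sd^0.27·e^(0.036·RH+0.049·T) = 0.329 μm/a
  r_corr = 0.1789 + 0.329 = 0.5079 μm/a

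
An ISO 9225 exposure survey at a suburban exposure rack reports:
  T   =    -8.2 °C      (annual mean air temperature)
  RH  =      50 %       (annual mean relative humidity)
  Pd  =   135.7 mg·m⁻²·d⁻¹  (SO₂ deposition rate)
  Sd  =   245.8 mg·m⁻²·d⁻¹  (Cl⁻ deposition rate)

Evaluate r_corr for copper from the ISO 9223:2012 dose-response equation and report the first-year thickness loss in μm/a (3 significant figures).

r_corr = 0.220 μm/a

copper: T≤10 °C ⇒ hinge +0.126·(-8.2−10) = -2.2932
  sulphur-dioxide contribution → 0.03664 μm/a
  chloride contribution → 0.1834 μm/a
  total first-year rate 0.22 μm/a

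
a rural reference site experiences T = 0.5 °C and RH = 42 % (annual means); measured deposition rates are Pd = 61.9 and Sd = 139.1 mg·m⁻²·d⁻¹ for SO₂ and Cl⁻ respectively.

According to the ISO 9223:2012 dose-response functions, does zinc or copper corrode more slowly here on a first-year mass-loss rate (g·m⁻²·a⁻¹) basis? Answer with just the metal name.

zinc: T≤10 °C ⇒ hinge +0.038·(0.5−10) = -0.3610
  SO₂ term: 0.0129·61.9^0.44·exp(0.046·42-0.3610) = 0.3813
  Sd branch = 0.0175·Sd^0.57·e^(0.008·RH+0.085·T) = 0.4257 μm/a
  r_corr = 0.3813 + 0.4257 = 0.807 μm/a
  mass loss = 0.807 μm/a × 7.14 g/cm³ = 5.762 g·m⁻²·a⁻¹
copper: T≤10 °C ⇒ hinge +0.126·(0.5−10) = -1.1970
  SO₂ term: 0.0053·61.9^0.26·exp(0.059·42-1.1970) = 0.05578
  Cl⁻ term: 0.01025·139.1^0.27·exp(0.036·42+0.049·0.5) = 0.1806
  sum: 0.05578 + 0.1806 → r_corr = 0.2364 μm/a
  mass loss = 0.2364 μm/a × 8.96 g/cm³ = 2.118 g·m⁻²·a⁻¹
Ordering by g·m⁻²·a⁻¹: zinc (5.76) > copper (2.12)

copper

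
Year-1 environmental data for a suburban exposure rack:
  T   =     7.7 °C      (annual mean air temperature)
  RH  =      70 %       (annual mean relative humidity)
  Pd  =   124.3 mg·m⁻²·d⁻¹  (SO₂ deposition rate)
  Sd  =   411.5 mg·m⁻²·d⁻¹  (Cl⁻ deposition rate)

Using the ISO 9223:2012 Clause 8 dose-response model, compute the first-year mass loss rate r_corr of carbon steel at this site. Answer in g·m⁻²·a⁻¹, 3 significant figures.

r_corr = 948 g·m⁻²·a⁻¹

carbon steel: temperature factor f = +0.150·(-2.3) = -0.3450
  sulphur-dioxide contribution → 62.41 μm/a
  chloride contribution → 58.41 μm/a
  total first-year rate 120.8 μm/a
Convert to mass loss: 120.8 μm/a × 7.85 g/cm³ = 948.5 g·m⁻²·a⁻¹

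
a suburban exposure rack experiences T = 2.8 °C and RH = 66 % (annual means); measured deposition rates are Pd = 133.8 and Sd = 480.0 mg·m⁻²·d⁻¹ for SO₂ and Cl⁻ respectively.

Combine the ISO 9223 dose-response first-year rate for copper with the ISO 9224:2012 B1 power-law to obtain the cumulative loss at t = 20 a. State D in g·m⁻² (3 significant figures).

copper: f(T) = +0.126·(T−10) [T≤10 °C] = -0.9072
  Pd branch = 0.0053·Pd^0.26·e^(0.059·RH+f) = 0.3752 μm/a
  Cl⁻ term: 0.01025·480.0^0.27·exp(0.036·66+0.049·2.8) = 0.6701
  sum: 0.3752 + 0.6701 → r_corr = 1.045 μm/a
Power-law: D(20) = r_corr · 20^0.667
  D(20) = 1.045 × 20^0.667 = 1.045 × 7.375 = 7.71 μm
  Mass loss = 7.71 μm × 8.96 g/cm³ = 69.08 g·m⁻²

D(20) = 69.1 g·m⁻²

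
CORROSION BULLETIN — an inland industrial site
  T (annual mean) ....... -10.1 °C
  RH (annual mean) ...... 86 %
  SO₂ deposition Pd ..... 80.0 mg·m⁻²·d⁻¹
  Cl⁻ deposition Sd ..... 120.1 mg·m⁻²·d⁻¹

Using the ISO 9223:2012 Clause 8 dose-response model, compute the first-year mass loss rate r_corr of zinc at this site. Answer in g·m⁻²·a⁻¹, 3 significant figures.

r_corr = 17.0 g·m⁻²·a⁻¹

zinc: T≤10 °C ⇒ hinge +0.038·(-10.1−10) = -0.7638
  sulphur-dioxide contribution → 2.159 μm/a
  chloride contribution → 0.2261 μm/a
  ⇒ r_corr(zinc) = 2.385 μm/a
Convert to mass loss: 2.385 μm/a × 7.14 g/cm³ = 17.03 g·m⁻²·a⁻¹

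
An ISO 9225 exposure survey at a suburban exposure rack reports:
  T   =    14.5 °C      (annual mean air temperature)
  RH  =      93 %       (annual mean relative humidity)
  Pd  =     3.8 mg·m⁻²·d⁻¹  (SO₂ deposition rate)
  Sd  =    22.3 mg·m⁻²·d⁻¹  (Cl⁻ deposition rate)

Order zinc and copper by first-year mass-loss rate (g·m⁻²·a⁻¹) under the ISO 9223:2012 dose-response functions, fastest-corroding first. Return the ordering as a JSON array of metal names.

["copper", "zinc"]

zinc: f(T) = -0.071·(T−10) [T>10 °C] = -0.3195
  sulphur-dioxide contribution → 1.216 μm/a
  chloride contribution → 0.7412 μm/a
  ⇒ r_corr(zinc) = 1.957 μm/a
  mass loss = 1.957 μm/a × 7.14 g/cm³ = 13.97 g·m⁻²·a⁻¹
copper: f(T) = -0.080·(T−10) [T>10 °C] = -0.3600
  sulphur-dioxide contribution → 1.264 μm/a
  chloride contribution → 1.372 μm/a
  ⇒ r_corr(copper) = 2.636 μm/a
  mass loss = 2.636 μm/a × 8.96 g/cm³ = 23.62 g·m⁻²·a⁻¹
Ordering by g·m⁻²·a⁻¹: copper (23.6) > zinc (14)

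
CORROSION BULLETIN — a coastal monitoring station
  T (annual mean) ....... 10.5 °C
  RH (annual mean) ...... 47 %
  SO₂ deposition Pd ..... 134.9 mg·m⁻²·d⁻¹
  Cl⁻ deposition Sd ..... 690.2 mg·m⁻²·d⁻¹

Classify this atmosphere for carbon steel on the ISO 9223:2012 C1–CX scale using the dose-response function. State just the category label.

carbon steel: T>10 °C ⇒ hinge -0.054·(10.5−10) = -0.0270
  SO₂ term: 1.77·134.9^0.52·exp(0.02·47-0.0270) = 56.51
  Cl⁻ term: 0.102·690.2^0.62·exp(0.033·47+0.04·10.5) = 42.15
  r_corr = 56.51 + 42.15 = 98.65 μm/a
Category bounds: 80…200 μm/a bracket r_corr ⇒ C5

C5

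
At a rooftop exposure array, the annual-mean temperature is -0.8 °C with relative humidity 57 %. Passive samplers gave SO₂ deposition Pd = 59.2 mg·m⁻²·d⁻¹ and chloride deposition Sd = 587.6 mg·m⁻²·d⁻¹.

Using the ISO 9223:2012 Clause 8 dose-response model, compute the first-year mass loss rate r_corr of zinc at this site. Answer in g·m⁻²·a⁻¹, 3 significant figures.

zinc: T≤10 °C ⇒ hinge +0.038·(-0.8−10) = -0.4104
  Pd branch = 0.0129·Pd^0.44·e^(0.046·RH+f) = 0.7094 μm/a
  Cl⁻ term: 0.0175·587.6^0.57·exp(0.008·57+0.085·-0.8) = 0.9771
  sum: 0.7094 + 0.9771 → r_corr = 1.686 μm/a
Convert to mass loss: 1.686 μm/a × 7.14 g/cm³ = 12.04 g·m⁻²·a⁻¹

r_corr = 12.0 g·m⁻²·a⁻¹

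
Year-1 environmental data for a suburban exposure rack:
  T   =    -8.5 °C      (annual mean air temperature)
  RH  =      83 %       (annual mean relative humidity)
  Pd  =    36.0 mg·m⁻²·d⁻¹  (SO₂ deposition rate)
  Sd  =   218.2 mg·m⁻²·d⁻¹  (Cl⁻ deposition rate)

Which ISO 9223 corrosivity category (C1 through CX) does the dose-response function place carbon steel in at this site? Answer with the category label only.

C3

carbon steel: temperature factor f = +0.150·(-18.5) = -2.7750
  SO₂ term: 1.77·36.0^0.52·exp(0.02·83-2.7750) = 3.741
  Sd branch = 0.102·Sd^0.62·e^(0.033·RH+0.04·T) = 31.66 μm/a
  r_corr = 3.741 + 31.66 = 35.4 μm/a
35.4 μm/a falls in (25, 50] for carbon steel → category C3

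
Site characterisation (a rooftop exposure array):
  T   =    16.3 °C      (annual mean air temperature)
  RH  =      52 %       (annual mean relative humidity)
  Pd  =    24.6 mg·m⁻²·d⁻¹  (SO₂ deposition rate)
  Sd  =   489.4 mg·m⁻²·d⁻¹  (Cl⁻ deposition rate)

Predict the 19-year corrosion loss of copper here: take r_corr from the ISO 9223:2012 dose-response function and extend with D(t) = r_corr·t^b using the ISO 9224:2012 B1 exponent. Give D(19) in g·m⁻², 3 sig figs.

D(19) = 60.5 g·m⁻²

copper: f(T) = -0.080·(T−10) [T>10 °C] = -0.5040
  sulphur-dioxide contribution → 0.1583 μm/a
  chloride contribution → 0.7885 μm/a
  ⇒ r_corr(copper) = 0.9468 μm/a
Power-law: D(19) = r_corr · 19^0.667
  D(19) = 0.9468 × 19^0.667 = 0.9468 × 7.127 = 6.748 μm
  Mass loss = 6.748 μm × 8.96 g/cm³ = 60.46 g·m⁻²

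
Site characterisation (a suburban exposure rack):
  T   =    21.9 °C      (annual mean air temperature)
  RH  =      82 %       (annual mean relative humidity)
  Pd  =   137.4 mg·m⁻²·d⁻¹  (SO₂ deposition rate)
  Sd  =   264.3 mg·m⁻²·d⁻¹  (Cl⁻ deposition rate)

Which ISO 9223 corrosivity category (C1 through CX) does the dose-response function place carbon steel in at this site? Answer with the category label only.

C5

carbon steel: f(T) = -0.054·(T−10) [T>10 °C] = -0.6426
  Pd branch = 1.77·Pd^0.52·e^(0.02·RH+f) = 62.07 μm/a
  Sd branch = 0.102·Sd^0.62·e^(0.033·RH+0.04·T) = 116.4 μm/a
  sum: 62.07 + 116.4 → r_corr = 178.5 μm/a
ISO 9223 Table 2 (carbon steel): 80 < 178 ≤ 200 μm/a ⇒ C5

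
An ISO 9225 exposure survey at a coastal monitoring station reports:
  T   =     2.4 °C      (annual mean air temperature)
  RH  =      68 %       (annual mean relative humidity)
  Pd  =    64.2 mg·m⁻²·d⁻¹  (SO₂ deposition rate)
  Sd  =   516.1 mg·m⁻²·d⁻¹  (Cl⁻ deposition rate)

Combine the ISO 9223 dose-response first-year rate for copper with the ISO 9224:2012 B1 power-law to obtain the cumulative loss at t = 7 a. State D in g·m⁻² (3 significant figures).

copper: temperature factor f = +0.126·(-7.6) = -0.9576
  SO₂ term: 0.0053·64.2^0.26·exp(0.059·68-0.9576) = 0.3317
  Sd branch = 0.01025·Sd^0.27·e^(0.036·RH+0.049·T) = 0.7201 μm/a
  r_corr = 0.3317 + 0.7201 = 1.052 μm/a
Long-term exponent b (ISO 9224 Table 2, B1) = 0.667
  D(7) = 1.052 × 7^0.667 = 1.052 × 3.662 = 3.851 μm
  Mass loss = 3.851 μm × 8.96 g/cm³ = 34.51 g·m⁻²

D(7) = 34.5 g·m⁻²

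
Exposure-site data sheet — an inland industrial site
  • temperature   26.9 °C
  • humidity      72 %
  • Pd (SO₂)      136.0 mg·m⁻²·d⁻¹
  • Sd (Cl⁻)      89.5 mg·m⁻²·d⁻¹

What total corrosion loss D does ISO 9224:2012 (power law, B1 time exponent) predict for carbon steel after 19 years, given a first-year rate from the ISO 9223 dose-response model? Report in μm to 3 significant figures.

carbon steel: T>10 °C ⇒ hinge -0.054·(26.9−10) = -0.9126
  SO₂ term: 1.77·136.0^0.52·exp(0.02·72-0.9126) = 38.59
  Cl⁻ term: 0.102·89.5^0.62·exp(0.033·72+0.04·26.9) = 52.23
  sum: 38.59 + 52.23 → r_corr = 90.82 μm/a
ISO 9224: D(t) = r_corr · t^b with b = 0.523 (carbon steel, B1)
  D(19) = 90.82 × 19^0.523 = 90.82 × 4.664 = 423.6 μm

D(19) = 424 μm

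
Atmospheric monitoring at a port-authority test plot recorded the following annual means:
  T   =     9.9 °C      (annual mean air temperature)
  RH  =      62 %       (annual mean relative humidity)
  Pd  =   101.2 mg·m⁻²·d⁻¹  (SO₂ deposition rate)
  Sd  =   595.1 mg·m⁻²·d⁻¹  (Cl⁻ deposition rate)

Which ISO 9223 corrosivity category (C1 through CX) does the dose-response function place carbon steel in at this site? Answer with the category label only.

C5

carbon steel: T≤10 °C ⇒ hinge +0.150·(9.9−10) = -0.0150
  sulphur-dioxide contribution → 66.48 μm/a
  chloride contribution → 61.57 μm/a
  ⇒ r_corr(carbon steel) = 128.1 μm/a
ISO 9223 Table 2 (carbon steel): 80 < 128 ≤ 200 μm/a ⇒ C5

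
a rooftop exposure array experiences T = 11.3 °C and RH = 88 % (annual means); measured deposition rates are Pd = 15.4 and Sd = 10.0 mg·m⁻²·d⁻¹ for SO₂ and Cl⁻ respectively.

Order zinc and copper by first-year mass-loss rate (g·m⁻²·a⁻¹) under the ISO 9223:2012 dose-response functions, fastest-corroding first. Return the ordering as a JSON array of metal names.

zinc: T>10 °C ⇒ hinge -0.071·(11.3−10) = -0.0923
  sulphur-dioxide contribution → 2.244 μm/a
  chloride contribution → 0.3435 μm/a
  ⇒ r_corr(zinc) = 2.588 μm/a
  mass loss = 2.588 μm/a × 7.14 g/cm³ = 18.48 g·m⁻²·a⁻¹
copper: f(T) = -0.080·(T−10) [T>10 °C] = -0.1040
  sulphur-dioxide contribution → 1.749 μm/a
  chloride contribution → 0.7889 μm/a
  total first-year rate 2.538 μm/a
  mass loss = 2.538 μm/a × 8.96 g/cm³ = 22.74 g·m⁻²·a⁻¹
Ordering by g·m⁻²·a⁻¹: copper (22.7) > zinc (18.5)

["copper", "zinc"]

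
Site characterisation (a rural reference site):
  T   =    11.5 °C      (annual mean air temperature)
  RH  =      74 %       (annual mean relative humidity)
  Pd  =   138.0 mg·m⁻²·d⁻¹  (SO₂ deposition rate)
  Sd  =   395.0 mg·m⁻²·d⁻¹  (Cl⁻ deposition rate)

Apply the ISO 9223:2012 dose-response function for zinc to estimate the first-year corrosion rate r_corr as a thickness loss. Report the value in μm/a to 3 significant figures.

r_corr = 5.59 μm/a

zinc: temperature factor f = -0.071·(1.5) = -0.1065
  SO₂ term: 0.0129·138.0^0.44·exp(0.046·74-0.1065) = 3.049
  Sd branch = 0.0175·Sd^0.57·e^(0.008·RH+0.085·T) = 2.539 μm/a
  r_corr = 3.049 + 2.539 = 5.589 μm/a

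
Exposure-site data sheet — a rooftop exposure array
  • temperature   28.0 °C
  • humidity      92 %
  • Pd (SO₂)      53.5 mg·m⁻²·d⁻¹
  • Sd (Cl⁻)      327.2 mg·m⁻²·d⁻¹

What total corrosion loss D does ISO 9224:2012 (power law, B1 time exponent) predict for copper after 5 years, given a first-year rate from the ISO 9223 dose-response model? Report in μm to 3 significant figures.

copper: f(T) = -0.080·(T−10) [T>10 °C] = -1.4400
  sulphur-dioxide contribution → 0.8047 μm/a
  chloride contribution → 5.296 μm/a
  ⇒ r_corr(copper) = 6.101 μm/a
Power-law: D(5) = r_corr · 5^0.667
  D(5) = 6.101 × 5^0.667 = 6.101 × 2.926 = 17.85 μm

D(5) = 17.8 μm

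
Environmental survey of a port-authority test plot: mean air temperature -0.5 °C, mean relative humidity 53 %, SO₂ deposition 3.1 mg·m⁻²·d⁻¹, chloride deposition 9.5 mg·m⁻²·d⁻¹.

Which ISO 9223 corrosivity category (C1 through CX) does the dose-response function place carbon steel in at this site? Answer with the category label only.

carbon steel: T≤10 °C ⇒ hinge +0.150·(-0.5−10) = -1.5750
  sulphur-dioxide contribution → 1.905 μm/a
  chloride contribution → 2.321 μm/a
  total first-year rate 4.226 μm/a
4.23 μm/a falls in (1.3, 25] for carbon steel → category C2

C2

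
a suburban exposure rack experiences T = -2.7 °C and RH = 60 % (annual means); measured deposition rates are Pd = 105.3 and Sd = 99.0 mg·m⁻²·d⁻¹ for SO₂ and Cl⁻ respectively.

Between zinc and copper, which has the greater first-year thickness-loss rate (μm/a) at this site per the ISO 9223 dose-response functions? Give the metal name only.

zinc

zinc: temperature factor f = +0.038·(-12.7) = -0.4826
  sulphur-dioxide contribution → 0.9762 μm/a
  chloride contribution → 0.3086 μm/a
  ⇒ r_corr(zinc) = 1.285 μm/a
copper: temperature factor f = +0.126·(-12.7) = -1.6002
  sulphur-dioxide contribution → 0.1238 μm/a
  chloride contribution → 0.2693 μm/a
  total first-year rate 0.393 μm/a
Ordering by μm/a: zinc (1.28) > copper (0.393)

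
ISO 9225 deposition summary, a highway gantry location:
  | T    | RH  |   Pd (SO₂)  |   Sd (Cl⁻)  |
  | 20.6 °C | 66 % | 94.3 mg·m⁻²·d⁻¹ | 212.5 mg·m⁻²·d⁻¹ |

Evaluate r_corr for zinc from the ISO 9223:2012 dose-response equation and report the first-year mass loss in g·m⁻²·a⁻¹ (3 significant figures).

zinc: temperature factor f = -0.071·(10.6) = -0.7526
  SO₂ term: 0.0129·94.3^0.44·exp(0.046·66-0.7526) = 0.9355
  Sd branch = 0.0175·Sd^0.57·e^(0.008·RH+0.085·T) = 3.626 μm/a
  r_corr = 0.9355 + 3.626 = 4.561 μm/a
Convert to mass loss: 4.561 μm/a × 7.14 g/cm³ = 32.57 g·m⁻²·a⁻¹

r_corr = 32.6 g·m⁻²·a⁻¹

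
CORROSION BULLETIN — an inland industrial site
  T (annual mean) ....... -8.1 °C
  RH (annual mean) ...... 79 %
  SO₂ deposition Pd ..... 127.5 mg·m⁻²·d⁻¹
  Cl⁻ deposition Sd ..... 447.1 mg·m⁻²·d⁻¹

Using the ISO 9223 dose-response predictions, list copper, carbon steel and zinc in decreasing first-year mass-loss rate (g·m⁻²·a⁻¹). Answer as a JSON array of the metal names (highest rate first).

copper: f(T) = +0.126·(T−10) [T≤10 °C] = -2.2806
  sulphur-dioxide contribution → 0.2021 μm/a
  chloride contribution → 0.6153 μm/a
  ⇒ r_corr(copper) = 0.8174 μm/a
  mass loss = 0.8174 μm/a × 8.96 g/cm³ = 7.324 g·m⁻²·a⁻¹
carbon steel: temperature factor f = +0.150·(-18.1) = -2.7150
  sulphur-dioxide contribution → 7.078 μm/a
  chloride contribution → 43.99 μm/a
  ⇒ r_corr(carbon steel) = 51.07 μm/a
  mass loss = 51.07 μm/a × 7.85 g/cm³ = 400.9 g·m⁻²·a⁻¹
zinc: f(T) = +0.038·(T−10) [T≤10 °C] = -0.6878
  sulphur-dioxide contribution → 2.073 μm/a
  chloride contribution → 0.5361 μm/a
  total first-year rate 2.609 μm/a
  mass loss = 2.609 μm/a × 7.14 g/cm³ = 18.63 g·m⁻²·a⁻¹
Ordering by g·m⁻²·a⁻¹: carbon steel (401) > zinc (18.6) > copper (7.32)

["carbon steel", "zinc", "copper"]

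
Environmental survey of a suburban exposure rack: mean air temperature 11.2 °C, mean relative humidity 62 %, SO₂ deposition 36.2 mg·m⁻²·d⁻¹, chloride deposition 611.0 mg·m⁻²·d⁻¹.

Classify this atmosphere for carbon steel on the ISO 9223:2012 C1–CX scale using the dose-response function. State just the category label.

C5

carbon steel: T>10 °C ⇒ hinge -0.054·(11.2−10) = -0.0648
  Pd branch = 1.77·Pd^0.52·e^(0.02·RH+f) = 37.06 μm/a
  Sd branch = 0.102·Sd^0.62·e^(0.033·RH+0.04·T) = 65.93 μm/a
  sum: 37.06 + 65.93 → r_corr = 103 μm/a
ISO 9223 Table 2 (carbon steel): 80 < 103 ≤ 200 μm/a ⇒ C5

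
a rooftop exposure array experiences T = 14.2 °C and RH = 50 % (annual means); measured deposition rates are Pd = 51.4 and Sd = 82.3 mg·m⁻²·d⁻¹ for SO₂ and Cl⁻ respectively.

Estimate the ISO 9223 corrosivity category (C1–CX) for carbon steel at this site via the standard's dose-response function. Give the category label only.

carbon steel: f(T) = -0.054·(T−10) [T>10 °C] = -0.2268
  Pd branch = 1.77·Pd^0.52·e^(0.02·RH+f) = 29.75 μm/a
  Cl⁻ term: 0.102·82.3^0.62·exp(0.033·50+0.04·14.2) = 14.43
  r_corr = 29.75 + 14.43 = 44.18 μm/a
Category bounds: 25…50 μm/a bracket r_corr ⇒ C3

C3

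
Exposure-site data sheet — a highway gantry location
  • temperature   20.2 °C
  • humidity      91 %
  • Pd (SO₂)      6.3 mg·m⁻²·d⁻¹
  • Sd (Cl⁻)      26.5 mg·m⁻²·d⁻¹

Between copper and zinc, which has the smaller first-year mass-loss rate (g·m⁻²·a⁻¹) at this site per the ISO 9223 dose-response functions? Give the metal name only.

copper: T>10 °C ⇒ hinge -0.080·(20.2−10) = -0.8160
  sulphur-dioxide contribution → 0.8118 μm/a
  chloride contribution → 1.769 μm/a
  total first-year rate 2.58 μm/a
  mass loss = 2.58 μm/a × 8.96 g/cm³ = 23.12 g·m⁻²·a⁻¹
zinc: f(T) = -0.071·(T−10) [T>10 °C] = -0.7242
  sulphur-dioxide contribution → 0.9241 μm/a
  chloride contribution → 1.307 μm/a
  total first-year rate 2.231 μm/a
  mass loss = 2.231 μm/a × 7.14 g/cm³ = 15.93 g·m⁻²·a⁻¹
Ordering by g·m⁻²·a⁻¹: copper (23.1) > zinc (15.9)

zinc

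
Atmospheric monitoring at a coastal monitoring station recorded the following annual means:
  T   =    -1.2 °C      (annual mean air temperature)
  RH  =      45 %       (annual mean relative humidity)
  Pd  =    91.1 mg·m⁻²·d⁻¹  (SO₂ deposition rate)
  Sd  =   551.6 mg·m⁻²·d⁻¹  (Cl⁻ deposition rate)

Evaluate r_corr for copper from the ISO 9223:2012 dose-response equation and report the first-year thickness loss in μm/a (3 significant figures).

copper: f(T) = +0.126·(T−10) [T≤10 °C] = -1.4112
  sulphur-dioxide contribution → 0.05942 μm/a
  chloride contribution → 0.2685 μm/a
  ⇒ r_corr(copper) = 0.3279 μm/a

r_corr = 0.328 μm/a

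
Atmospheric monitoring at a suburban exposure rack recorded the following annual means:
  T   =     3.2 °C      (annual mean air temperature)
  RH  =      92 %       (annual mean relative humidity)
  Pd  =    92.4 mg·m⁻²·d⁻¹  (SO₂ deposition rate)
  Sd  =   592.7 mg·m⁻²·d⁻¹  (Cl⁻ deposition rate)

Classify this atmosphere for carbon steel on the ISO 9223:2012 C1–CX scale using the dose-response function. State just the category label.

C5

carbon steel: temperature factor f = +0.150·(-6.8) = -1.0200
  Pd branch = 1.77·Pd^0.52·e^(0.02·RH+f) = 42.29 μm/a
  Cl⁻ term: 0.102·592.7^0.62·exp(0.033·92+0.04·3.2) = 126.4
  sum: 42.29 + 126.4 → r_corr = 168.7 μm/a
ISO 9223 Table 2 (carbon steel): 80 < 169 ≤ 200 μm/a ⇒ C5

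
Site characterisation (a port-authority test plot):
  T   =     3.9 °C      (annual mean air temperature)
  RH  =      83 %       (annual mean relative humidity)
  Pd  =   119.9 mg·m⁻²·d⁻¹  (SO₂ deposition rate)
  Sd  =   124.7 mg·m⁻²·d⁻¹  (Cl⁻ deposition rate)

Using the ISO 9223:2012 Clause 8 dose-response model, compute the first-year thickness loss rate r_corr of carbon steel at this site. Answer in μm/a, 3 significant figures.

r_corr = 81.7 μm/a

carbon steel: T≤10 °C ⇒ hinge +0.150·(3.9−10) = -0.9150
  SO₂ term: 1.77·119.9^0.52·exp(0.02·83-0.9150) = 44.93
  Cl⁻ term: 0.102·124.7^0.62·exp(0.033·83+0.04·3.9) = 36.76
  sum: 44.93 + 36.76 → r_corr = 81.68 μm/a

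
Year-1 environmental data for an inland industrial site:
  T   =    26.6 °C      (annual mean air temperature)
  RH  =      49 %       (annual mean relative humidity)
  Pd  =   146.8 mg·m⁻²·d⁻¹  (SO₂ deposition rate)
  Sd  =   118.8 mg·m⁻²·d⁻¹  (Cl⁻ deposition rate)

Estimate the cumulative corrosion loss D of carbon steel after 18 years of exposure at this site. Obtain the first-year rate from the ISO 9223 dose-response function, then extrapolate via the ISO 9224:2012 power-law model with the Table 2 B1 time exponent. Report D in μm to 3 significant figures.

carbon steel: temperature factor f = -0.054·(16.6) = -0.8964
  Pd branch = 1.77·Pd^0.52·e^(0.02·RH+f) = 25.76 μm/a
  Cl⁻ term: 0.102·118.8^0.62·exp(0.033·49+0.04·26.6) = 28.8
  r_corr = 25.76 + 28.8 = 54.56 μm/a
ISO 9224: D(t) = r_corr · t^b with b = 0.523 (carbon steel, B1)
  D(18) = 54.56 × 18^0.523 = 54.56 × 4.534 = 247.4 μm

D(18) = 247 μm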